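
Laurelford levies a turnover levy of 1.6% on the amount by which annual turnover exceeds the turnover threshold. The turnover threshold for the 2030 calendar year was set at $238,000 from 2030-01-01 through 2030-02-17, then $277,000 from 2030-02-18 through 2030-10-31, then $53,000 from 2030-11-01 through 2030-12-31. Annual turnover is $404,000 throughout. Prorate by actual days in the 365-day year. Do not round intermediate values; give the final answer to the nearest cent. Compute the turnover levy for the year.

$2,713.03

2030-01-01 to 2030-02-17: 48 days, exemption $238,000 → ($404,000 − $238,000) × 1.6% × 48/365 = $349.2822
2030-02-18 to 2030-10-31: 256 days, exemption $277,000 → ($404,000 − $277,000) × 1.6% × 256/365 = $1,425.1836
2030-11-01 to 2030-12-31: 61 days, exemption $53,000 → ($404,000 − $53,000) × 1.6% × 61/365 = $938.5644
Total = $2,713.0301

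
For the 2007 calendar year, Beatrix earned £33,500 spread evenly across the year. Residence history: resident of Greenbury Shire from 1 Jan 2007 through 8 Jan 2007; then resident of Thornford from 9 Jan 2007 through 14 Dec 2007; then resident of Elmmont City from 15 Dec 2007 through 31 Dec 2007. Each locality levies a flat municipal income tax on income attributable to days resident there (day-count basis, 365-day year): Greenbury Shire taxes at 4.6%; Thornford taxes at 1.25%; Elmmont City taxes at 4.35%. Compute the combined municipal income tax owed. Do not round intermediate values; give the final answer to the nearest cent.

Greenbury Shire, 1 Jan – 8 Jan 2007: 8 days → £33,500 × 4.6% × 8/365 = £33.7753
Thornford, 9 Jan – 14 Dec 2007: 340 days → £33,500 × 1.25% × 340/365 = £390.0685
Elmmont City, 15 Dec – 31 Dec 2007: 17 days → £33,500 × 4.35% × 17/365 = £67.8719
Total = £491.7158

£491.72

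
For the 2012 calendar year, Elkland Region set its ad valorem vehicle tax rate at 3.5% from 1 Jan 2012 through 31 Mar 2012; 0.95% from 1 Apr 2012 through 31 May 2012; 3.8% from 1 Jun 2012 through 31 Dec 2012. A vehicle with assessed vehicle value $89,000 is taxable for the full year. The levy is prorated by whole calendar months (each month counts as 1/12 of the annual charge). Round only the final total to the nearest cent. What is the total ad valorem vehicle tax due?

1 Jan – 31 Mar 2012: 3 months at 3.5% → $89,000 × 3.5% × 3/12 = $778.7500
1 Apr – 31 May 2012: 2 months at 0.95% → $89,000 × 0.95% × 2/12 = $140.9167
1 Jun – 31 Dec 2012: 7 months at 3.8% → $89,000 × 3.8% × 7/12 = $1,972.8333
Total = $2,892.5000

$2,892.50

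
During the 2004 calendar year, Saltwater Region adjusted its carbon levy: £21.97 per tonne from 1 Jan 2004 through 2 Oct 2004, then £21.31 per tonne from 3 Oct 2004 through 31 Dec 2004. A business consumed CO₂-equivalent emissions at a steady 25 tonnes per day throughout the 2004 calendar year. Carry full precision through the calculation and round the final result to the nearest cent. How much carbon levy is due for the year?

1 Jan – 2 Oct 2004: 276 days × 25 tonnes/day = 6,900 tonnes at £21.97/tonne → £151,593.00
3 Oct – 31 Dec 2004: 90 days × 25 tonnes/day = 2,250 tonnes at £21.31/tonne → £47,947.50

£199,540.50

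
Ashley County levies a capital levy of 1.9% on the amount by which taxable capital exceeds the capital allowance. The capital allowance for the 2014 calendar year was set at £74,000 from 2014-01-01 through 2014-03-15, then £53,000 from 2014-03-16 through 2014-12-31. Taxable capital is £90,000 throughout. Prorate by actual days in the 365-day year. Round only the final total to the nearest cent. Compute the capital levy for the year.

£622.11

2014-01-01 to 2014-03-15: 74 days, exemption £74,000 → (£90,000 − £74,000) × 1.9% × 74/365 = £61.6329
2014-03-16 to 2014-12-31: 291 days, exemption £53,000 → (£90,000 − £53,000) × 1.9% × 291/365 = £560.4740
Total = £622.1068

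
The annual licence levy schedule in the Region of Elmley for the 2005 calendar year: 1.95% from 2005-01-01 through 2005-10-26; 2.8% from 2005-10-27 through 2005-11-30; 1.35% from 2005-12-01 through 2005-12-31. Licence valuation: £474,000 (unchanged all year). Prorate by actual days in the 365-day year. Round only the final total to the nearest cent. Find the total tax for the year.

£9,387.80

2005-01-01 to 2005-10-26: 299 days at 1.95% → £474,000 × 1.95% × 299/365 = £7,571.6630
2005-10-27 to 2005-11-30: 35 days at 2.8% → £474,000 × 2.8% × 35/365 = £1,272.6575
2005-12-01 to 2005-12-31: 31 days at 1.35% → £474,000 × 1.35% × 31/365 = £543.4767
Total = £9,387.7973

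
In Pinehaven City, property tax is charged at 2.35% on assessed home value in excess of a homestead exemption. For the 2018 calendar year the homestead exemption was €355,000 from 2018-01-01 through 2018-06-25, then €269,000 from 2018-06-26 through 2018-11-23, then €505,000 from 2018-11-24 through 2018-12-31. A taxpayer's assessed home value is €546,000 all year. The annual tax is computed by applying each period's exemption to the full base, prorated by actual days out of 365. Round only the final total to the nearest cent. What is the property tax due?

2018-01-01 to 2018-06-25: 176 days, exemption €355,000 → (€546,000 − €355,000) × 2.35% × 176/365 = €2,164.3178
2018-06-26 to 2018-11-23: 151 days, exemption €269,000 → (€546,000 − €269,000) × 2.35% × 151/365 = €2,692.9712
2018-11-24 to 2018-12-31: 38 days, exemption €505,000 → (€546,000 − €505,000) × 2.35% × 38/365 = €100.3096
Total = €4,957.5986

€4,957.60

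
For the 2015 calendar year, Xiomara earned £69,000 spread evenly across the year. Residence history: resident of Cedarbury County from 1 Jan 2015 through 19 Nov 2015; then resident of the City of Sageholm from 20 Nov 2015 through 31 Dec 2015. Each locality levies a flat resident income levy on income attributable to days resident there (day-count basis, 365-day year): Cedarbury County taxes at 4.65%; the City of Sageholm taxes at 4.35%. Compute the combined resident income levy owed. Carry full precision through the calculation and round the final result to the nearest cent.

£3,184.68

Cedarbury County, 1 Jan – 19 Nov 2015: 323 days → £69,000 × 4.65% × 323/365 = £2,839.3027
The City of Sageholm, 20 Nov – 31 Dec 2015: 42 days → £69,000 × 4.35% × 42/365 = £345.3781
Total = £3,184.6808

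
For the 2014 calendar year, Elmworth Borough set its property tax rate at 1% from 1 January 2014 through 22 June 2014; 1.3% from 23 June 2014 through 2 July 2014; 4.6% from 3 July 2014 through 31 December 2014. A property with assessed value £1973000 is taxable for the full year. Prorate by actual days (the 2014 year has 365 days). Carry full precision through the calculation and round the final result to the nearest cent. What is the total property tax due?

£55308.87

1 January – 22 June 2014: 173 days at 1% → £1973000 × 1% × 173/365 = £9351.4795
23 June – 2 July 2014: 10 days at 1.3% → £1973000 × 1.3% × 10/365 = £702.7123
3 July – 31 December 2014: 182 days at 4.6% → £1973000 × 4.6% × 182/365 = £45254.6740
Total = £55308.8658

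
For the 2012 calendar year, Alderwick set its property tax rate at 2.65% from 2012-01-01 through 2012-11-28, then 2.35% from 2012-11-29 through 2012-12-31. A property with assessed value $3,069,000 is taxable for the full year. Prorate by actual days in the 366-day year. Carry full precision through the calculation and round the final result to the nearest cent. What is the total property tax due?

$80,498.36

2012-01-01 to 2012-11-28: 333 days at 2.65% → $3,069,000 × 2.65% × 333/366 = $73,995.6025
2012-11-29 to 2012-12-31: 33 days at 2.35% → $3,069,000 × 2.35% × 33/366 = $6,502.7582
Total = $80,498.3607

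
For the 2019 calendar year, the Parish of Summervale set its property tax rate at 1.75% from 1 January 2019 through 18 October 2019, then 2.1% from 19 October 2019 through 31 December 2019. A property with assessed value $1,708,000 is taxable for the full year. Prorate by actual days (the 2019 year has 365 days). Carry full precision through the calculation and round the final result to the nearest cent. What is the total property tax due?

1 January – 18 October 2019: 291 days at 1.75% → $1,708,000 × 1.75% × 291/365 = $23,830.1096
19 October – 31 December 2019: 74 days at 2.1% → $1,708,000 × 2.1% × 74/365 = $7,271.8685
Total = $31,101.9781

$31,101.98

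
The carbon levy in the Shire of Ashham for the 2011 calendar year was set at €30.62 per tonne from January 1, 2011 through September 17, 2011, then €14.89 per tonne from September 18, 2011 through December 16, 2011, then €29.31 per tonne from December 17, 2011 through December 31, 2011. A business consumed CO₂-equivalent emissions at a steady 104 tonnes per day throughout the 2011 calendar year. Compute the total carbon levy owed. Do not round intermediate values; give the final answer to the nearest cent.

€1013058.80

January 1 – September 17, 2011: 260 days × 104 tonnes/day = 27,040 tonnes at €30.62/tonne → €827964.80
September 18 – December 16, 2011: 90 days × 104 tonnes/day = 9,360 tonnes at €14.89/tonne → €139370.40
December 17 – December 31, 2011: 15 days × 104 tonnes/day = 1,560 tonnes at €29.31/tonne → €45723.60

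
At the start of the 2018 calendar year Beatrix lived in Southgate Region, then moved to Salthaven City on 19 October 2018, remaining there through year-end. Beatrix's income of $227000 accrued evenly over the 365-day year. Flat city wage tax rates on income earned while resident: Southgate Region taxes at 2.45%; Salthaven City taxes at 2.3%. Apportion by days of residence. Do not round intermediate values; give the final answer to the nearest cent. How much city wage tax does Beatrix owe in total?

$5492.47

Southgate Region, 1 January – 18 October 2018: 291 days → $227000 × 2.45% × 291/365 = $4433.9630
Salthaven City, 19 October – 31 December 2018: 74 days → $227000 × 2.3% × 74/365 = $1058.5041
Total = $5492.4671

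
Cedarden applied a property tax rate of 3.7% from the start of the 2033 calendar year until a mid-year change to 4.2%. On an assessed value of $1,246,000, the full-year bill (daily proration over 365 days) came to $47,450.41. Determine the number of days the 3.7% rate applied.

286 days

Let d = days at the first rate; then 365 − d days at the second rate.
$1,246,000 × [3.7%·d + 4.2%·(365−d)] / 365 = $47,450.41
Solving gives d = 286, so the new rate took effect on 14 Oct 2033.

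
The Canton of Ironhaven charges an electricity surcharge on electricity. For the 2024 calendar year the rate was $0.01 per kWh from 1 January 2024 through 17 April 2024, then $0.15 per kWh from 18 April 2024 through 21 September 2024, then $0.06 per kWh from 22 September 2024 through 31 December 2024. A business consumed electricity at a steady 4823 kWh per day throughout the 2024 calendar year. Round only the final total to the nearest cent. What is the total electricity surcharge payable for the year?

1 January – 17 April 2024: 108 days × 4823 kWh/day = 520,884 kWh at $0.01/kWh → $5,208.84
18 April – 21 September 2024: 157 days × 4823 kWh/day = 757,211 kWh at $0.15/kWh → $113,581.65
22 September – 31 December 2024: 101 days × 4823 kWh/day = 487,123 kWh at $0.06/kWh → $29,227.38

$148,017.87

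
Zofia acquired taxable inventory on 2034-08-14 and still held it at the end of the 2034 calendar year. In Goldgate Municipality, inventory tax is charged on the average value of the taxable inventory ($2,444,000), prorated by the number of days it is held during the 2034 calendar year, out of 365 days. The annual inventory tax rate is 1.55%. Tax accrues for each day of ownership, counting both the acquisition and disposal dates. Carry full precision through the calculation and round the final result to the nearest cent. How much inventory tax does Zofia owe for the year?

Days held (2034-08-14 to 2034-12-31): 140 out of 365
Tax = $2,444,000 × 1.55% × 140/365 = $14,530.0822

$14,530.08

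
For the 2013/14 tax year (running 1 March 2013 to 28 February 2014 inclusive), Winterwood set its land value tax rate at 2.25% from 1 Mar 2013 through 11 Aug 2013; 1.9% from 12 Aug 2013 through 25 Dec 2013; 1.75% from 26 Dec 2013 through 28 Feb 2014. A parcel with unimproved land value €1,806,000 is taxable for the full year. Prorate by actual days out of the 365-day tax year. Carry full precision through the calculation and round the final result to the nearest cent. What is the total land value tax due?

€36,671.70

1 Mar – 11 Aug 2013: 164 days at 2.25% → €1,806,000 × 2.25% × 164/365 = €18,257.9178
12 Aug – 25 Dec 2013: 136 days at 1.9% → €1,806,000 × 1.9% × 136/365 = €12,785.4904
26 Dec 2013 – 28 Feb 2014: 65 days at 1.75% → €1,806,000 × 1.75% × 65/365 = €5,628.2877
Total = €36,671.6959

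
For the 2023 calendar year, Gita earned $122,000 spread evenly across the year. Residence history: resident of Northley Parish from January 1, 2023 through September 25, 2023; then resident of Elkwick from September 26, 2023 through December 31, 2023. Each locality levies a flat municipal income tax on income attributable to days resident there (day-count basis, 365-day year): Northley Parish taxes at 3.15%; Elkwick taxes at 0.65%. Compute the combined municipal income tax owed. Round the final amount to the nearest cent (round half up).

Northley Parish, January 1 – September 25, 2023: 268 days → $122,000 × 3.15% × 268/365 = $2,821.7096
Elkwick, September 26 – December 31, 2023: 97 days → $122,000 × 0.65% × 97/365 = $210.7425
Total = $3,032.4521

$3,032.45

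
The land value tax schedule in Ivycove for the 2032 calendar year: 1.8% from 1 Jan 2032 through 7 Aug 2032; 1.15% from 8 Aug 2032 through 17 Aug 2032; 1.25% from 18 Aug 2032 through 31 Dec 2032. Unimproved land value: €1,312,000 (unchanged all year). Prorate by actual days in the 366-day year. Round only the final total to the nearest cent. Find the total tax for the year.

1 Jan – 7 Aug 2032: 220 days at 1.8% → €1,312,000 × 1.8% × 220/366 = €14,195.4098
8 Aug – 17 Aug 2032: 10 days at 1.15% → €1,312,000 × 1.15% × 10/366 = €412.2404
18 Aug – 31 Dec 2032: 136 days at 1.25% → €1,312,000 × 1.25% × 136/366 = €6,093.9891
Total = €20,701.6393

€20,701.64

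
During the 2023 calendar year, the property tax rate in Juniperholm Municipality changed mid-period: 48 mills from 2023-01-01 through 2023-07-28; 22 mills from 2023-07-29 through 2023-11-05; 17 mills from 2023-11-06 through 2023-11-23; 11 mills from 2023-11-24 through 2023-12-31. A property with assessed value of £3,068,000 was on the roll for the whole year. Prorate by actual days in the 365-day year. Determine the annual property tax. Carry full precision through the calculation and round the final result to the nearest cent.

2023-01-01 to 2023-07-28: 209 days at 48 mills → £3,068,000 × 4.8% × 209/365 = £84,323.7699
2023-07-29 to 2023-11-05: 100 days at 22 mills → £3,068,000 × 2.2% × 100/365 = £18,492.0548
2023-11-06 to 2023-11-23: 18 days at 17 mills → £3,068,000 × 1.7% × 18/365 = £2,572.0767
2023-11-24 to 2023-12-31: 38 days at 11 mills → £3,068,000 × 1.1% × 38/365 = £3,513.4904
Total = £108,901.3918

£108,901.39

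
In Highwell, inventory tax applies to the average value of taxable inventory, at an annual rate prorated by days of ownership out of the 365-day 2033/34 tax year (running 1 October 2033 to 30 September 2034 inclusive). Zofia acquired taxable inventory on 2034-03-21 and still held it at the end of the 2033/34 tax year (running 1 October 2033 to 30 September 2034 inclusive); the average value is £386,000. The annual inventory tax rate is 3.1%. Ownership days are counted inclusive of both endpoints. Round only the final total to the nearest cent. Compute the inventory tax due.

Days held (2034-03-21 to 2034-09-30): 194 out of 365
Tax = £386,000 × 3.1% × 194/365 = £6,360.0110

£6,360.01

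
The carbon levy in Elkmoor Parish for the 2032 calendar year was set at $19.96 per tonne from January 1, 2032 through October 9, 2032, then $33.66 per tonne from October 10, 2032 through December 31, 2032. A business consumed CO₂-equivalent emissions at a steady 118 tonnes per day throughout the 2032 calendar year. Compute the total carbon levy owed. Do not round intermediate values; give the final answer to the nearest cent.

$996210.28

January 1 – October 9, 2032: 283 days × 118 tonnes/day = 33,394 tonnes at $19.96/tonne → $666544.24
October 10 – December 31, 2032: 83 days × 118 tonnes/day = 9,794 tonnes at $33.66/tonne → $329666.04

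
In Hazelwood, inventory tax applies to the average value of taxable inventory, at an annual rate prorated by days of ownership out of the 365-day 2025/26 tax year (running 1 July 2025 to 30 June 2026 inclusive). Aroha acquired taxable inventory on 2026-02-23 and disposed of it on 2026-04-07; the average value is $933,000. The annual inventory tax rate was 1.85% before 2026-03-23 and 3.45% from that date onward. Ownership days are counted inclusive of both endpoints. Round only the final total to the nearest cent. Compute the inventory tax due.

$2,735.10

2026-02-23 to 2026-03-22: 28 days at 1.85% → $933,000 × 1.85% × 28/365 = $1,324.0932
2026-03-23 to 2026-04-07: 16 days at 3.45% → $933,000 × 3.45% × 16/365 = $1,411.0027
Total = $2,735.0959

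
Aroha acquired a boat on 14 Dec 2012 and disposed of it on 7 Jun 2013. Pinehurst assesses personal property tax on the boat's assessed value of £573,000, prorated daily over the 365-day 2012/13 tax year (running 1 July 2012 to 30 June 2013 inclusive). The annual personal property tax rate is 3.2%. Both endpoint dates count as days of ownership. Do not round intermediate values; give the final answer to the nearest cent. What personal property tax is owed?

Days held (14 Dec 2012 – 7 Jun 2013): 176 out of 365
Tax = £573,000 × 3.2% × 176/365 = £8,841.4685

£8,841.47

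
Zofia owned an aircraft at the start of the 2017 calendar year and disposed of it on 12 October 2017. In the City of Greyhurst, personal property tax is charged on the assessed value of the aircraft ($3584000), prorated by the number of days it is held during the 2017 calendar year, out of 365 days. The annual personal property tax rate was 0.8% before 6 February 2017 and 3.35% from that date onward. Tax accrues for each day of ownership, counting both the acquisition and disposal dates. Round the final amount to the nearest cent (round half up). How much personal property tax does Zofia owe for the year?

$84734.60

1 January – 5 February 2017: 36 days at 0.8% → $3584000 × 0.8% × 36/365 = $2827.9233
6 February – 12 October 2017: 249 days at 3.35% → $3584000 × 3.35% × 249/365 = $81906.6740
Total = $84734.5973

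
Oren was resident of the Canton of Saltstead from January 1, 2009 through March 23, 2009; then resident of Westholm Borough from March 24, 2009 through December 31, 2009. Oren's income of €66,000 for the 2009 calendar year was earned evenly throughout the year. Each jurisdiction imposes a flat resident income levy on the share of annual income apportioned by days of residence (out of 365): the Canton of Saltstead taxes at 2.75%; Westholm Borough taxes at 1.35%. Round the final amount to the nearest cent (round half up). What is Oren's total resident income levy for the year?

€1,098.58

The Canton of Saltstead, January 1 – March 23, 2009: 82 days → €66,000 × 2.75% × 82/365 = €407.7534
Westholm Borough, March 24 – December 31, 2009: 283 days → €66,000 × 1.35% × 283/365 = €690.8301
Total = €1,098.5836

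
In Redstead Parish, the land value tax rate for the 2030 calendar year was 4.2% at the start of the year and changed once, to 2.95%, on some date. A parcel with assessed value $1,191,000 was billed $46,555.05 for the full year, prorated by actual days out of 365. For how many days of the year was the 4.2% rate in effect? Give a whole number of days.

Let d = days at the first rate; then 365 − d days at the second rate.
$1,191,000 × [4.2%·d + 2.95%·(365−d)] / 365 = $46,555.05
Solving gives d = 280, so the new rate took effect on October 8, 2030.

280 days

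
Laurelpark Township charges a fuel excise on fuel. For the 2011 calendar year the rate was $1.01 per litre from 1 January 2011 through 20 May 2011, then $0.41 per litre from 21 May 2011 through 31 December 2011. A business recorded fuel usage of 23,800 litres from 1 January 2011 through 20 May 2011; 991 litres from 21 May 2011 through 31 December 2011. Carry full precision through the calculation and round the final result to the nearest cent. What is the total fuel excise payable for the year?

$24,444.31

1 January – 20 May 2011: 23,800 litres at $1.01/litre → $24,038.00
21 May – 31 December 2011: 991 litres at $0.41/litre → $406.31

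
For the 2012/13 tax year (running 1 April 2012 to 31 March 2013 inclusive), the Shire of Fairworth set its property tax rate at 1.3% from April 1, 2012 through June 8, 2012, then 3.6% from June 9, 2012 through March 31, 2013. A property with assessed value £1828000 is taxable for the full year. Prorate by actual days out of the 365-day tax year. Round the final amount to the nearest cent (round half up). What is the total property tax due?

£57859.96

April 1 – June 8, 2012: 69 days at 1.3% → £1828000 × 1.3% × 69/365 = £4492.3726
June 9, 2012 – March 31, 2013: 296 days at 3.6% → £1828000 × 3.6% × 296/365 = £53367.5836
Total = £57859.9562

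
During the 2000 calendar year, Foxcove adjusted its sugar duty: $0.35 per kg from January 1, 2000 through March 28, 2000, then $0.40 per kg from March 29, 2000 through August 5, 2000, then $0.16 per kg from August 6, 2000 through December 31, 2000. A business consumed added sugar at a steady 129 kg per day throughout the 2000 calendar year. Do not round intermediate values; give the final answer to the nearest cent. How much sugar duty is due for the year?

$13,735.92

January 1 – March 28, 2000: 88 days × 129 kg/day = 11,352 kg at $0.35/kg → $3,973.20
March 29 – August 5, 2000: 130 days × 129 kg/day = 16,770 kg at $0.40/kg → $6,708.00
August 6 – December 31, 2000: 148 days × 129 kg/day = 19,092 kg at $0.16/kg → $3,054.72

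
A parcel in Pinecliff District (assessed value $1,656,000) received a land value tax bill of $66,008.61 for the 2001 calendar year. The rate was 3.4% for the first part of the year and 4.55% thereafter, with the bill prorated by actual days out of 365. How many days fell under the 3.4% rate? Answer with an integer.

Let d = days at the first rate; then 365 − d days at the second rate.
$1,656,000 × [3.4%·d + 4.55%·(365−d)] / 365 = $66,008.61
Solving gives d = 179, so the new rate took effect on 29 June 2001.

179 days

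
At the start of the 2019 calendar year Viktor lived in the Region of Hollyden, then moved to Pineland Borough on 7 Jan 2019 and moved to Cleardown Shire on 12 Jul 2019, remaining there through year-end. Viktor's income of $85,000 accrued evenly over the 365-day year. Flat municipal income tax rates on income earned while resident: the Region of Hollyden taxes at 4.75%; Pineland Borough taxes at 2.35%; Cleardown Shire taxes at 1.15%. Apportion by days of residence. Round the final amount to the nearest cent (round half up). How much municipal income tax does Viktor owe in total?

The Region of Hollyden, 1 Jan – 6 Jan 2019: 6 days → $85,000 × 4.75% × 6/365 = $66.3699
Pineland Borough, 7 Jan – 11 Jul 2019: 186 days → $85,000 × 2.35% × 186/365 = $1,017.9041
Cleardown Shire, 12 Jul – 31 Dec 2019: 173 days → $85,000 × 1.15% × 173/365 = $463.3082
Total = $1,547.5822

$1,547.58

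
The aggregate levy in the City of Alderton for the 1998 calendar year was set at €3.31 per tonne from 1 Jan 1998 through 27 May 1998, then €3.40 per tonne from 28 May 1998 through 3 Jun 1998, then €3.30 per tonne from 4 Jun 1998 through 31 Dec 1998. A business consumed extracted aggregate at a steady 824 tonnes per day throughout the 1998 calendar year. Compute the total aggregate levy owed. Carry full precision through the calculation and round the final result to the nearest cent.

€994296.08

1 Jan – 27 May 1998: 147 days × 824 tonnes/day = 121,128 tonnes at €3.31/tonne → €400933.68
28 May – 3 Jun 1998: 7 days × 824 tonnes/day = 5,768 tonnes at €3.40/tonne → €19611.20
4 Jun – 31 Dec 1998: 211 days × 824 tonnes/day = 173,864 tonnes at €3.30/tonne → €573751.20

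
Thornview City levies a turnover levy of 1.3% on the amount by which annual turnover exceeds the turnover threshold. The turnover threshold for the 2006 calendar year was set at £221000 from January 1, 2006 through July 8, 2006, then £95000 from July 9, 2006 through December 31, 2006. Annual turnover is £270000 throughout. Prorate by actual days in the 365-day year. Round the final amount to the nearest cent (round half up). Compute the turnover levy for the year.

£1426.83

January 1 – July 8, 2006: 189 days, exemption £221000 → (£270000 − £221000) × 1.3% × 189/365 = £329.8438
July 9 – December 31, 2006: 176 days, exemption £95000 → (£270000 − £95000) × 1.3% × 176/365 = £1096.9863
Total = £1426.8301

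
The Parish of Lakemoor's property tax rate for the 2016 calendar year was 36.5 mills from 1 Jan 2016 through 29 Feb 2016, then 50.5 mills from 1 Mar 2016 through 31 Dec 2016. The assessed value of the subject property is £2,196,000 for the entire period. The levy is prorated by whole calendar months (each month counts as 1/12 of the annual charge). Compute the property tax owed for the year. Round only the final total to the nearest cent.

£105,774.00

1 Jan – 29 Feb 2016: 2 months at 36.5 mills → £2,196,000 × 3.65% × 2/12 = £13,359.0000
1 Mar – 31 Dec 2016: 10 months at 50.5 mills → £2,196,000 × 5.05% × 10/12 = £92,415.0000
Total = £105,774.0000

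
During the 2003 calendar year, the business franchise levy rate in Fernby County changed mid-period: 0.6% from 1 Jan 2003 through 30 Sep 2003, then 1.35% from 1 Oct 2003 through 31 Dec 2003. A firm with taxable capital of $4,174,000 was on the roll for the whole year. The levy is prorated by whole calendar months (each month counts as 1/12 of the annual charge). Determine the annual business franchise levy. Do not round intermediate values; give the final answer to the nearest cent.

$32,870.25

1 Jan – 30 Sep 2003: 9 months at 0.6% → $4,174,000 × 0.6% × 9/12 = $18,783.0000
1 Oct – 31 Dec 2003: 3 months at 1.35% → $4,174,000 × 1.35% × 3/12 = $14,087.2500
Total = $32,870.2500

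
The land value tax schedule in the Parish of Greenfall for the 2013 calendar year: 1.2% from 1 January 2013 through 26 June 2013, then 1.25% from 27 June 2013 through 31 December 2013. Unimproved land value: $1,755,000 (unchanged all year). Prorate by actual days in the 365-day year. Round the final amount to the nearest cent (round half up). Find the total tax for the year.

1 January – 26 June 2013: 177 days at 1.2% → $1,755,000 × 1.2% × 177/365 = $10,212.6575
27 June – 31 December 2013: 188 days at 1.25% → $1,755,000 × 1.25% × 188/365 = $11,299.3151
Total = $21,511.9726

$21,511.97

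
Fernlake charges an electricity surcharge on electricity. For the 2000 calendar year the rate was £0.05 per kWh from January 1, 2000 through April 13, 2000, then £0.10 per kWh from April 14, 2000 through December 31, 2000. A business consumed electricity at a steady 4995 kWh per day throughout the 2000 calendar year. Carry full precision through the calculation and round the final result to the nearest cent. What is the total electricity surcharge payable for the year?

January 1 – April 13, 2000: 104 days × 4995 kWh/day = 519,480 kWh at £0.05/kWh → £25,974.00
April 14 – December 31, 2000: 262 days × 4995 kWh/day = 1,308,690 kWh at £0.10/kWh → £130,869.00

£156,843.00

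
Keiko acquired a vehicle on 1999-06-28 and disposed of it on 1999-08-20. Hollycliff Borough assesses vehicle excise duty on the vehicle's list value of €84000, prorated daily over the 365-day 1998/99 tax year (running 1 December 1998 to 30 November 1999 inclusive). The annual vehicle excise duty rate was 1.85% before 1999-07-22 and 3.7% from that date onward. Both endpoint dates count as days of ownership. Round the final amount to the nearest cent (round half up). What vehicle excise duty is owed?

1999-06-28 to 1999-07-21: 24 days at 1.85% → €84000 × 1.85% × 24/365 = €102.1808
1999-07-22 to 1999-08-20: 30 days at 3.7% → €84000 × 3.7% × 30/365 = €255.4521
Total = €357.6329

€357.63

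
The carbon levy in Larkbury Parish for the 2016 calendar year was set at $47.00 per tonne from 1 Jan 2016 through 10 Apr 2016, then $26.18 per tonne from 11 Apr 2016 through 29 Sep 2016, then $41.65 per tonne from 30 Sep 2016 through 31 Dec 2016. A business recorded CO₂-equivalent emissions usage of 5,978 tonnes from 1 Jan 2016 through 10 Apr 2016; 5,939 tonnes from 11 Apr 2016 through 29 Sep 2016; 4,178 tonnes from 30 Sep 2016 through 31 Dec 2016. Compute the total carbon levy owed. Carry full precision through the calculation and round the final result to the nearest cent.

1 Jan – 10 Apr 2016: 5,978 tonnes at $47.00/tonne → $280966.00
11 Apr – 29 Sep 2016: 5,939 tonnes at $26.18/tonne → $155483.02
30 Sep – 31 Dec 2016: 4,178 tonnes at $41.65/tonne → $174013.70

$610462.72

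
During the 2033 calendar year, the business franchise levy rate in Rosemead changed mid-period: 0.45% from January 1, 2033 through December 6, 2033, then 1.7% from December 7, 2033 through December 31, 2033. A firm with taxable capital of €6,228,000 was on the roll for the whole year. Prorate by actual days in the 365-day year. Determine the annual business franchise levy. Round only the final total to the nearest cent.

January 1 – December 6, 2033: 340 days at 0.45% → €6,228,000 × 0.45% × 340/365 = €26,106.4110
December 7 – December 31, 2033: 25 days at 1.7% → €6,228,000 × 1.7% × 25/365 = €7,251.7808
Total = €33,358.1918

€33,358.19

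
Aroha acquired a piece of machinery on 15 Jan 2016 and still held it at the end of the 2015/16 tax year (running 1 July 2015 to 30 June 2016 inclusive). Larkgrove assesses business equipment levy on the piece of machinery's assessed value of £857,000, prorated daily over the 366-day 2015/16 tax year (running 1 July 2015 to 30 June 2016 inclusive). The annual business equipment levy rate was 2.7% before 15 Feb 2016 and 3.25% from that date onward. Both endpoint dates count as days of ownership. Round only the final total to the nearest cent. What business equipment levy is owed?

£12,385.52

15 Jan – 14 Feb 2016: 31 days at 2.7% → £857,000 × 2.7% × 31/366 = £1,959.8607
15 Feb – 30 Jun 2016: 137 days at 3.25% → £857,000 × 3.25% × 137/366 = £10,425.6626
Total = £12,385.5232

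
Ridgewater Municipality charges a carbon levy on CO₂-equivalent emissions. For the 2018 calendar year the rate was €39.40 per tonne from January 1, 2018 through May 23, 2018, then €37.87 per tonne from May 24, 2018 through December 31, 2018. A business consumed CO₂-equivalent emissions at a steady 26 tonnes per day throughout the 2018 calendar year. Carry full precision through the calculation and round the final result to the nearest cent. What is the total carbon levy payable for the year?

January 1 – May 23, 2018: 143 days × 26 tonnes/day = 3,718 tonnes at €39.40/tonne → €146489.20
May 24 – December 31, 2018: 222 days × 26 tonnes/day = 5,772 tonnes at €37.87/tonne → €218585.64

€365074.84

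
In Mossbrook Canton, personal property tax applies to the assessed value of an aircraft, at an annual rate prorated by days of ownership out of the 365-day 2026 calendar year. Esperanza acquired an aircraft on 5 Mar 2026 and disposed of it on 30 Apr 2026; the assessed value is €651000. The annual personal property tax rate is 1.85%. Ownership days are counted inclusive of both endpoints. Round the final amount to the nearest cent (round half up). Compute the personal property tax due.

€1880.77

Days held (5 Mar – 30 Apr 2026): 57 out of 365
Tax = €651000 × 1.85% × 57/365 = €1880.7658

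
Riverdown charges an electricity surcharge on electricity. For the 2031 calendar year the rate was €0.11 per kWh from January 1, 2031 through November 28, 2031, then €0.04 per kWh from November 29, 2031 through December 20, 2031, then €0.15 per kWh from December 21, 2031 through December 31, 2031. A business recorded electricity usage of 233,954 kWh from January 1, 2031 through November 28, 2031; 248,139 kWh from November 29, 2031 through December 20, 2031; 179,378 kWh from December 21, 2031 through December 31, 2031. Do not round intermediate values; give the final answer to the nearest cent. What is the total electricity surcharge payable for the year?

€62,567.20

January 1 – November 28, 2031: 233,954 kWh at €0.11/kWh → €25,734.94
November 29 – December 20, 2031: 248,139 kWh at €0.04/kWh → €9,925.56
December 21 – December 31, 2031: 179,378 kWh at €0.15/kWh → €26,906.70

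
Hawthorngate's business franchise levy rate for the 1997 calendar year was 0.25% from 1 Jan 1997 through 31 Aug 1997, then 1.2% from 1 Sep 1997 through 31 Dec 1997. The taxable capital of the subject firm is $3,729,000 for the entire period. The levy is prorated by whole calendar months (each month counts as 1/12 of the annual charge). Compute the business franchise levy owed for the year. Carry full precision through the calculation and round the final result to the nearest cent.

$21,131.00

1 Jan – 31 Aug 1997: 8 months at 0.25% → $3,729,000 × 0.25% × 8/12 = $6,215.0000
1 Sep – 31 Dec 1997: 4 months at 1.2% → $3,729,000 × 1.2% × 4/12 = $14,916.0000
Total = $21,131.0000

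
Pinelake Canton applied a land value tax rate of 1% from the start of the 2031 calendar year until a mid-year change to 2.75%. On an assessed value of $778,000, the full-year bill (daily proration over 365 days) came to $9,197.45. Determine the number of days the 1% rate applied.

Let d = days at the first rate; then 365 − d days at the second rate.
$778,000 × [1%·d + 2.75%·(365−d)] / 365 = $9,197.45
Solving gives d = 327, so the new rate took effect on 24 Nov 2031.

327 days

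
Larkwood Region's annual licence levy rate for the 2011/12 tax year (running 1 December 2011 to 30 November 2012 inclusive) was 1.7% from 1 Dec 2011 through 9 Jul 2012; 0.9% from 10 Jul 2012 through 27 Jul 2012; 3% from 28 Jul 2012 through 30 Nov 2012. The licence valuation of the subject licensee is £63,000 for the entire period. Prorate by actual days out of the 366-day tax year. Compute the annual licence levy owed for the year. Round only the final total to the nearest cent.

1 Dec 2011 – 9 Jul 2012: 222 days at 1.7% → £63,000 × 1.7% × 222/366 = £649.6230
10 Jul – 27 Jul 2012: 18 days at 0.9% → £63,000 × 0.9% × 18/366 = £27.8852
28 Jul – 30 Nov 2012: 126 days at 3% → £63,000 × 3% × 126/366 = £650.6557
Total = £1,328.1639

£1,328.16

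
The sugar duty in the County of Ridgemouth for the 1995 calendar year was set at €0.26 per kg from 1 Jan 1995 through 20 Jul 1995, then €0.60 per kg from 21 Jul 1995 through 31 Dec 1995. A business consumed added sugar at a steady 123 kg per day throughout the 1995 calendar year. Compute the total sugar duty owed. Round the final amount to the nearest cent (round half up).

€18,531.18

1 Jan – 20 Jul 1995: 201 days × 123 kg/day = 24,723 kg at €0.26/kg → €6,427.98
21 Jul – 31 Dec 1995: 164 days × 123 kg/day = 20,172 kg at €0.60/kg → €12,103.20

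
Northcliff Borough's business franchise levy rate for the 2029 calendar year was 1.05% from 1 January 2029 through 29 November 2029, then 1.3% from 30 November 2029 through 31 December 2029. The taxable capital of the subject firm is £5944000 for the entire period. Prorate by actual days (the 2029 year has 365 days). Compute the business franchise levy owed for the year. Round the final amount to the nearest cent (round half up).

1 January – 29 November 2029: 333 days at 1.05% → £5944000 × 1.05% × 333/365 = £56940.2630
30 November – 31 December 2029: 32 days at 1.3% → £5944000 × 1.3% × 32/365 = £6774.5315
Total = £63714.7945

£63714.79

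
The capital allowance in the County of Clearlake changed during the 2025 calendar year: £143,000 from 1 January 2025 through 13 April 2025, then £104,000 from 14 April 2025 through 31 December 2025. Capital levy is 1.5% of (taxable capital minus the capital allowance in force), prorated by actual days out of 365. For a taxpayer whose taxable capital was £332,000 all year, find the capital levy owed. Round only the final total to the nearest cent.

1 January – 13 April 2025: 103 days, exemption £143,000 → (£332,000 − £143,000) × 1.5% × 103/365 = £800.0137
14 April – 31 December 2025: 262 days, exemption £104,000 → (£332,000 − £104,000) × 1.5% × 262/365 = £2,454.9041
Total = £3,254.9178

£3,254.92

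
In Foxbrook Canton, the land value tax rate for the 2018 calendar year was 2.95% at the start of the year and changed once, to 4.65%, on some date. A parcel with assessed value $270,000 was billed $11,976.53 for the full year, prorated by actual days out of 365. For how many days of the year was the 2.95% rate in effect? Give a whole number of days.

46 days

Let d = days at the first rate; then 365 − d days at the second rate.
$270,000 × [2.95%·d + 4.65%·(365−d)] / 365 = $11,976.53
Solving gives d = 46, so the new rate took effect on February 16, 2018.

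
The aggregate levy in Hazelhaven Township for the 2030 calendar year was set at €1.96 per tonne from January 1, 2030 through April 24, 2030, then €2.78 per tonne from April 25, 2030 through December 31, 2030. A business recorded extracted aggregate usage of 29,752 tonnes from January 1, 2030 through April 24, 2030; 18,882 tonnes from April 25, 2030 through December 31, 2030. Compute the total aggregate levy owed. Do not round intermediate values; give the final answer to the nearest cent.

January 1 – April 24, 2030: 29,752 tonnes at €1.96/tonne → €58,313.92
April 25 – December 31, 2030: 18,882 tonnes at €2.78/tonne → €52,491.96

€110,805.88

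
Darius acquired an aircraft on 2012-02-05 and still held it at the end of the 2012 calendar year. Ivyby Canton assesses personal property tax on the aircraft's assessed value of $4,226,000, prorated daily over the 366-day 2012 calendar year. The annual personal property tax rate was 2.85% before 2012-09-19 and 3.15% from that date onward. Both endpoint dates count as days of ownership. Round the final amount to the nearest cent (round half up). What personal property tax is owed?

2012-02-05 to 2012-09-18: 227 days at 2.85% → $4,226,000 × 2.85% × 227/366 = $74,699.7459
2012-09-19 to 2012-12-31: 104 days at 3.15% → $4,226,000 × 3.15% × 104/366 = $37,826.1639
Total = $112,525.9098

$112,525.91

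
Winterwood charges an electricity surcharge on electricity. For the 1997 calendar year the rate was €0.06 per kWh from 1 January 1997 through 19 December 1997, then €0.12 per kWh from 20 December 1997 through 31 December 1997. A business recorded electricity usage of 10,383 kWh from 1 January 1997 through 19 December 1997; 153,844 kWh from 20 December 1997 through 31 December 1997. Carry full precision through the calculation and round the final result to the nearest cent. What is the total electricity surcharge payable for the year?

1 January – 19 December 1997: 10,383 kWh at €0.06/kWh → €622.98
20 December – 31 December 1997: 153,844 kWh at €0.12/kWh → €18,461.28

€19,084.26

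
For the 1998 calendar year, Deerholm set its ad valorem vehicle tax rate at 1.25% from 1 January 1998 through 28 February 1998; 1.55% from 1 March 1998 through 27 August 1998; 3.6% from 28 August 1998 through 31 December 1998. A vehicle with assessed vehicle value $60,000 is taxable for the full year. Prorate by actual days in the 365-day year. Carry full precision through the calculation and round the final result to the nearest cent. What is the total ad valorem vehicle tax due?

$1,325.51

1 January – 28 February 1998: 59 days at 1.25% → $60,000 × 1.25% × 59/365 = $121.2329
1 March – 27 August 1998: 180 days at 1.55% → $60,000 × 1.55% × 180/365 = $458.6301
28 August – 31 December 1998: 126 days at 3.6% → $60,000 × 3.6% × 126/365 = $745.6438
Total = $1,325.5068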